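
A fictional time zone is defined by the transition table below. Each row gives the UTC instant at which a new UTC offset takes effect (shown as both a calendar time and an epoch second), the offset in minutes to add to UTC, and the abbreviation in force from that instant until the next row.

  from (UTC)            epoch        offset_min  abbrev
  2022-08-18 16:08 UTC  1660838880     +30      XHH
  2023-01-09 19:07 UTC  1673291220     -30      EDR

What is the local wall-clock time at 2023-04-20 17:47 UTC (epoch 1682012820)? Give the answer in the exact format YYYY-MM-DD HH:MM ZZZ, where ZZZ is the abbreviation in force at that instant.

Query: 2023-04-20 17:47 UTC
Rule 2/2 (EDR, -00:30): 2023-01-09 19:07 UTC ≤ query < +∞
17·60 + 47 - 30 = 1037 min
1037 = 0·1440 + 1037; 1037 = 17·60 + 17 → 17:17, same day
→ 2023-04-20 17:17 EDR

2023-04-20 17:17 EDR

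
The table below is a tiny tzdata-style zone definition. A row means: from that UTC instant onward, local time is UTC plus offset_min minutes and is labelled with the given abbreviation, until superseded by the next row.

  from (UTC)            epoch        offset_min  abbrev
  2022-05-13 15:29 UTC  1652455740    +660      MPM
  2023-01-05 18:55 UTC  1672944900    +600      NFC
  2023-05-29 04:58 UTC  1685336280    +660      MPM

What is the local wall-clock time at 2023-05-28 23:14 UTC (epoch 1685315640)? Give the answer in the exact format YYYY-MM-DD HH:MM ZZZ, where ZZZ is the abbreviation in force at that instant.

Query: 2023-05-28 23:14 UTC
Rule 2/3 (NFC, +10:00): 2023-01-05 18:55 UTC ≤ query < 2023-05-29 04:58 UTC
23·60 + 14 + 600 = 1994 min
1994 = 1·1440 + 554; 554 = 9·60 + 14 → 09:14, 2023-05-28 + 1 day = 2023-05-29
→ 2023-05-29 09:14 NFC

2023-05-29 09:14 NFC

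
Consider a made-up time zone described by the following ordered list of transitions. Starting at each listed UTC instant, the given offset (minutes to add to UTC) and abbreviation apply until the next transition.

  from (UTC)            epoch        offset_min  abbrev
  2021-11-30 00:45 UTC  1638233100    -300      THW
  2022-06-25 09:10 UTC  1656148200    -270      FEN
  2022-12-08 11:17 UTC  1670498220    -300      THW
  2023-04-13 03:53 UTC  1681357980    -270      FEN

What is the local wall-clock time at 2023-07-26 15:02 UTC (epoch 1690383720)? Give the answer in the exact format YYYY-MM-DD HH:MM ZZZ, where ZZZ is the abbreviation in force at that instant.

2023-07-26 10:32 FEN

Query: 2023-07-26 15:02 UTC
Rule 4/4 (FEN, -04:30): 2023-04-13 03:53 UTC ≤ query < +∞
15·60 + 2 - 270 = 632 min
632 = 0·1440 + 632; 632 = 10·60 + 32 → 10:32, same day
→ 2023-07-26 10:32 FEN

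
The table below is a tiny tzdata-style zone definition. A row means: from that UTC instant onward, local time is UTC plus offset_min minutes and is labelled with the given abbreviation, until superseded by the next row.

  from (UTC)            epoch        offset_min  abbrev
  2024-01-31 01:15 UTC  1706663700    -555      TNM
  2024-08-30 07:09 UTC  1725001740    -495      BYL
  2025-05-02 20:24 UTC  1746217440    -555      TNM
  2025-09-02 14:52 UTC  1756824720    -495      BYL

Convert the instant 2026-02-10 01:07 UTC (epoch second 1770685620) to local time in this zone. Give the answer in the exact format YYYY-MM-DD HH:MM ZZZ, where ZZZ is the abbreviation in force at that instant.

Query: 2026-02-10 01:07 UTC
Rule 4/4 (BYL, -08:15): 2025-09-02 14:52 UTC ≤ query < +∞
1·60 + 7 - 495 = -428 min
-428 = -1·1440 + 1012; 1012 = 16·60 + 52 → 16:52, 2026-02-10 - 1 day = 2026-02-09
→ 2026-02-09 16:52 BYL

2026-02-09 16:52 BYL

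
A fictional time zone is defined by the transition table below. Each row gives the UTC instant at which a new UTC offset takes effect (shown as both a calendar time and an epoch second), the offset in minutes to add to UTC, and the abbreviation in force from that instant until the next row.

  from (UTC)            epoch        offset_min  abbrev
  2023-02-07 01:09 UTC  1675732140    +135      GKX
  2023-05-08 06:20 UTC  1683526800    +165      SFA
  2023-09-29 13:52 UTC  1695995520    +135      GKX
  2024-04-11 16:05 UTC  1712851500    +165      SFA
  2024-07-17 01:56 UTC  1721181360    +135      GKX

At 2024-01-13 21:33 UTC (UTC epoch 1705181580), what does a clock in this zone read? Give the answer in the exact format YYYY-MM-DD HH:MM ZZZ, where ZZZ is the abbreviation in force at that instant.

Query: 2024-01-13 21:33 UTC
Rule 3/5 (GKX, +02:15): 2023-09-29 13:52 UTC ≤ query < 2024-04-11 16:05 UTC
21·60 + 33 + 135 = 1428 min
1428 = 0·1440 + 1428; 1428 = 23·60 + 48 → 23:48, same day
→ 2024-01-13 23:48 GKX

2024-01-13 23:48 GKX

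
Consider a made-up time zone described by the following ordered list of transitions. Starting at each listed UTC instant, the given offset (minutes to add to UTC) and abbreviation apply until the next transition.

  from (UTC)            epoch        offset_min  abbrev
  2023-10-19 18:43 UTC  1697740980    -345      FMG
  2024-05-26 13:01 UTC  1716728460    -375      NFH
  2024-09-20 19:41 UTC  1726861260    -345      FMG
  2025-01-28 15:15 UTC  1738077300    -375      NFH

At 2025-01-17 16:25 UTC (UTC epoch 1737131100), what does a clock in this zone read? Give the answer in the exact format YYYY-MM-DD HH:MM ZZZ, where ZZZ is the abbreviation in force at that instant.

2025-01-17 10:40 FMG

Query: 2025-01-17 16:25 UTC
Rule 3/4 (FMG, -05:45): 2024-09-20 19:41 UTC ≤ query < 2025-01-28 15:15 UTC
16·60 + 25 - 345 = 640 min
640 = 0·1440 + 640; 640 = 10·60 + 40 → 10:40, same day
→ 2025-01-17 10:40 FMG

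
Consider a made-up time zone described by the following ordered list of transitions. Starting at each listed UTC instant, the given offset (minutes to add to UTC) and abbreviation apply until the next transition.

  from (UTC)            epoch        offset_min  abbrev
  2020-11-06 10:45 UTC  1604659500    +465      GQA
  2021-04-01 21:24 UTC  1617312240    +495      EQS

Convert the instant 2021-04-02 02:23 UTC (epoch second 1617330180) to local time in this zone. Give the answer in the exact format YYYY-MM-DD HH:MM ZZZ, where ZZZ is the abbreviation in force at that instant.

Query: 2021-04-02 02:23 UTC
Rule 2/2 (EQS, +08:15): 2021-04-01 21:24 UTC ≤ query < +∞
2·60 + 23 + 495 = 638 min
638 = 0·1440 + 638; 638 = 10·60 + 38 → 10:38, same day
→ 2021-04-02 10:38 EQS

2021-04-02 10:38 EQS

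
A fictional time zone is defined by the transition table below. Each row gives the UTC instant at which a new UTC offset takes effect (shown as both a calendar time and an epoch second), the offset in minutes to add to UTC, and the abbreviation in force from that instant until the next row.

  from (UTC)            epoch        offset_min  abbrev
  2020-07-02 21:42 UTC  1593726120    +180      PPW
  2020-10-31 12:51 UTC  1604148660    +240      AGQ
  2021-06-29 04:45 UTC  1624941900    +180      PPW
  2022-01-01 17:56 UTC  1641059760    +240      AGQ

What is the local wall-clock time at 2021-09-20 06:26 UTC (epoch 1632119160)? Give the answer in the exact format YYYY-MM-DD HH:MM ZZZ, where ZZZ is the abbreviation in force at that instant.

2021-09-20 09:26 PPW

Query: 2021-09-20 06:26 UTC
Rule 3/4 (PPW, +03:00): 2021-06-29 04:45 UTC ≤ query < 2022-01-01 17:56 UTC
6·60 + 26 + 180 = 566 min
566 = 0·1440 + 566; 566 = 9·60 + 26 → 09:26, same day
→ 2021-09-20 09:26 PPW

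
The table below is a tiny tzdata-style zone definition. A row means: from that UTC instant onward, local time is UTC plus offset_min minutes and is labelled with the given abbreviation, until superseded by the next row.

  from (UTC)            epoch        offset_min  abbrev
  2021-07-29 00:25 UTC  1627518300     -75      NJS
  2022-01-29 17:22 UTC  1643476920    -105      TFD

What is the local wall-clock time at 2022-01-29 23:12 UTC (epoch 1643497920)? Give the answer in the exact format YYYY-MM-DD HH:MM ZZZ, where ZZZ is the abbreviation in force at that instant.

Query: 2022-01-29 23:12 UTC
Rule 2/2 (TFD, -01:45): 2022-01-29 17:22 UTC ≤ query < +∞
23·60 + 12 - 105 = 1287 min
1287 = 0·1440 + 1287; 1287 = 21·60 + 27 → 21:27, same day
→ 2022-01-29 21:27 TFD

2022-01-29 21:27 TFD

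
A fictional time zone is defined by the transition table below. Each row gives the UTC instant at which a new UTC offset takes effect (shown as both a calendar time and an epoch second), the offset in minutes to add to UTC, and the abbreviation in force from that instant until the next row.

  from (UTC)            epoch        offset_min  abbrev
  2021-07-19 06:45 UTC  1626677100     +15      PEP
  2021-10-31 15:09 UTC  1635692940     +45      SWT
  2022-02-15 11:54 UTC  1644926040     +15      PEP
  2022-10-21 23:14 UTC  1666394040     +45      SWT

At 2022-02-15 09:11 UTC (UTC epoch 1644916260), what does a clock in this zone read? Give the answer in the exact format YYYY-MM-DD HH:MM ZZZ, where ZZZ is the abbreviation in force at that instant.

Query: 2022-02-15 09:11 UTC
Rule 2/4 (SWT, +00:45): 2021-10-31 15:09 UTC ≤ query < 2022-02-15 11:54 UTC
9·60 + 11 + 45 = 596 min
596 = 0·1440 + 596; 596 = 9·60 + 56 → 09:56, same day
→ 2022-02-15 09:56 SWT

2022-02-15 09:56 SWT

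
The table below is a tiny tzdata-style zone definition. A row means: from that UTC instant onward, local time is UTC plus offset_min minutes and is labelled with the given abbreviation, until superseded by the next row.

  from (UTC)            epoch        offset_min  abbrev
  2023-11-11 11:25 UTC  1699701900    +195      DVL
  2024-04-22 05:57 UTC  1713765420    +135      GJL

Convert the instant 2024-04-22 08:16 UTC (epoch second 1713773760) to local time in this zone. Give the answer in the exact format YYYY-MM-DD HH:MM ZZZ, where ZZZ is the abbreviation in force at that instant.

Query: 2024-04-22 08:16 UTC
Rule 2/2 (GJL, +02:15): 2024-04-22 05:57 UTC ≤ query < +∞
8·60 + 16 + 135 = 631 min
631 = 0·1440 + 631; 631 = 10·60 + 31 → 10:31, same day
→ 2024-04-22 10:31 GJL

2024-04-22 10:31 GJL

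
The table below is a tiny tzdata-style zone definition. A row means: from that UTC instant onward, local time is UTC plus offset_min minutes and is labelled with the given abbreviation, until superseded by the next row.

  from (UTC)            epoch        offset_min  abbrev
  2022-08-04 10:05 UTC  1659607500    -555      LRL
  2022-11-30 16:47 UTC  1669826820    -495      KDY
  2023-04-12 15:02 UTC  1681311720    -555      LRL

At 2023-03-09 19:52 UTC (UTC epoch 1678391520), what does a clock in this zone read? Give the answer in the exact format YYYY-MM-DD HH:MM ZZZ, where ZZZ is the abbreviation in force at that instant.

Query: 2023-03-09 19:52 UTC
Rule 2/3 (KDY, -08:15): 2022-11-30 16:47 UTC ≤ query < 2023-04-12 15:02 UTC
19·60 + 52 - 495 = 697 min
697 = 0·1440 + 697; 697 = 11·60 + 37 → 11:37, same day
→ 2023-03-09 11:37 KDY

2023-03-09 11:37 KDY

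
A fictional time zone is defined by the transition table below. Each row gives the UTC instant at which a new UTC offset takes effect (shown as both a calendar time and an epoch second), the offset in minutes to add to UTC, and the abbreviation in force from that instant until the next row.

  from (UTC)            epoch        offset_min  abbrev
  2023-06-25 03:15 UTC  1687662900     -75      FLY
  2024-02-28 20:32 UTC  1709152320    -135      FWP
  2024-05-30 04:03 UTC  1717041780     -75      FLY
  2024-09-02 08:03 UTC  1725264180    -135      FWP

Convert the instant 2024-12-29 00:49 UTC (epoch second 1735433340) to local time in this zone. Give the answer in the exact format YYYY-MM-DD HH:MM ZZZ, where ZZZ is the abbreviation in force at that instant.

Query: 2024-12-29 00:49 UTC
Rule 4/4 (FWP, -02:15): 2024-09-02 08:03 UTC ≤ query < +∞
0·60 + 49 - 135 = -86 min
-86 = -1·1440 + 1354; 1354 = 22·60 + 34 → 22:34, 2024-12-29 - 1 day = 2024-12-28
→ 2024-12-28 22:34 FWP

2024-12-28 22:34 FWP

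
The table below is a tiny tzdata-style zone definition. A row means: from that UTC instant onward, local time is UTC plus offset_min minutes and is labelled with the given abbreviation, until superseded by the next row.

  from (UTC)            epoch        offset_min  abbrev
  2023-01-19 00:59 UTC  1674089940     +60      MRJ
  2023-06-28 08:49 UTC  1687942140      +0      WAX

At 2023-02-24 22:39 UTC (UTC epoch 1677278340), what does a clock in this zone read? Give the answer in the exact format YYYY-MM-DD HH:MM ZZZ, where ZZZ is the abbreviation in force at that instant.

2023-02-24 23:39 MRJ

Query: 2023-02-24 22:39 UTC
Rule 1/2 (MRJ, +01:00): 2023-01-19 00:59 UTC ≤ query < 2023-06-28 08:49 UTC
22·60 + 39 + 60 = 1419 min
1419 = 0·1440 + 1419; 1419 = 23·60 + 39 → 23:39, same day
→ 2023-02-24 23:39 MRJ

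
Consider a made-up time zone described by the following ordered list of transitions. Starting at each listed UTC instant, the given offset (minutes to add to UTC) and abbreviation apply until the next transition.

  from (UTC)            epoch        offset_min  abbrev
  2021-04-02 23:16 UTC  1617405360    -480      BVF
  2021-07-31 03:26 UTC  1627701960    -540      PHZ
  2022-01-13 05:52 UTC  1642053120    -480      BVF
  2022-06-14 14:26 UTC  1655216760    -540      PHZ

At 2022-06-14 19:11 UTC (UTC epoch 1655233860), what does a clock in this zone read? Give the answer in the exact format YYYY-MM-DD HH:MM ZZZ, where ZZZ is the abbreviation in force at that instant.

Query: 2022-06-14 19:11 UTC
Rule 4/4 (PHZ, -09:00): 2022-06-14 14:26 UTC ≤ query < +∞
19·60 + 11 - 540 = 611 min
611 = 0·1440 + 611; 611 = 10·60 + 11 → 10:11, same day
→ 2022-06-14 10:11 PHZ

2022-06-14 10:11 PHZ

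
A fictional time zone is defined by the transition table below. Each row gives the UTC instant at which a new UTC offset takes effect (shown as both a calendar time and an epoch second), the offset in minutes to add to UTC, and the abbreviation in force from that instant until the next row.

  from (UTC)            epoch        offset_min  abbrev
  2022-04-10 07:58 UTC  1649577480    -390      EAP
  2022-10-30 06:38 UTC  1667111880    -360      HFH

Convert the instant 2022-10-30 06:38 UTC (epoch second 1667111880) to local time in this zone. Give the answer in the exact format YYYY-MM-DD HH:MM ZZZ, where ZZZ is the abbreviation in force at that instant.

2022-10-30 00:38 HFH

Query: 2022-10-30 06:38 UTC
Rule 2/2 (HFH, -06:00): 2022-10-30 06:38 UTC ≤ query < +∞
6·60 + 38 - 360 = 38 min
38 = 0·1440 + 38; 38 = 0·60 + 38 → 00:38, same day
→ 2022-10-30 00:38 HFH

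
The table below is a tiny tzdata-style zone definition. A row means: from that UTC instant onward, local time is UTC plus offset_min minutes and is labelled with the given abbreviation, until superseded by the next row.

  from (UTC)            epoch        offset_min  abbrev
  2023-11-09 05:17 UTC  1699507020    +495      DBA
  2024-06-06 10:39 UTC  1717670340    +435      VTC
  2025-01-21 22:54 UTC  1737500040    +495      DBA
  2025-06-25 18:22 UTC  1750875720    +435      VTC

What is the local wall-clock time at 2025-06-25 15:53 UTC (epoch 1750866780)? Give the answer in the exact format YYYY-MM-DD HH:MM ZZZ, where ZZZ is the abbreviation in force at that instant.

Query: 2025-06-25 15:53 UTC
Rule 3/4 (DBA, +08:15): 2025-01-21 22:54 UTC ≤ query < 2025-06-25 18:22 UTC
15·60 + 53 + 495 = 1448 min
1448 = 1·1440 + 8; 8 = 0·60 + 8 → 00:08, 2025-06-25 + 1 day = 2025-06-26
→ 2025-06-26 00:08 DBA

2025-06-26 00:08 DBA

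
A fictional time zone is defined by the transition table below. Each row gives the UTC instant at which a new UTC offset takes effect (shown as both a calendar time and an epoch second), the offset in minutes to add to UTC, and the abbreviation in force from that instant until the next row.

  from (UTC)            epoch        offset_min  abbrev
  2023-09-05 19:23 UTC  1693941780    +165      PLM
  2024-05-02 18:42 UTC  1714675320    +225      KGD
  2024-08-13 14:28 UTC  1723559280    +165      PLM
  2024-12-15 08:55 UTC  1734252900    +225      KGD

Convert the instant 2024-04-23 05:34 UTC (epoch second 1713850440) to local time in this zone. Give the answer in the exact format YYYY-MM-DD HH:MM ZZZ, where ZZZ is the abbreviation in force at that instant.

2024-04-23 08:19 PLM

Query: 2024-04-23 05:34 UTC
Rule 1/4 (PLM, +02:45): 2023-09-05 19:23 UTC ≤ query < 2024-05-02 18:42 UTC
5·60 + 34 + 165 = 499 min
499 = 0·1440 + 499; 499 = 8·60 + 19 → 08:19, same day
→ 2024-04-23 08:19 PLM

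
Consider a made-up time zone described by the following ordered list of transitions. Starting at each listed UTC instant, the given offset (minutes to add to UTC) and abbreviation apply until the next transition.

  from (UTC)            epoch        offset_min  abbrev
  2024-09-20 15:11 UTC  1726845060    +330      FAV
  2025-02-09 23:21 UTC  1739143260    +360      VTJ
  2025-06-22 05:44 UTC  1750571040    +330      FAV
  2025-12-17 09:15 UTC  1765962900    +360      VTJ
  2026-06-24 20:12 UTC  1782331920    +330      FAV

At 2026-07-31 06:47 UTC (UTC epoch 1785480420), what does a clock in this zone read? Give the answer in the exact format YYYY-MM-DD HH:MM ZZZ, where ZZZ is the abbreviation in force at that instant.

Query: 2026-07-31 06:47 UTC
Rule 5/5 (FAV, +05:30): 2026-06-24 20:12 UTC ≤ query < +∞
6·60 + 47 + 330 = 737 min
737 = 0·1440 + 737; 737 = 12·60 + 17 → 12:17, same day
→ 2026-07-31 12:17 FAV

2026-07-31 12:17 FAV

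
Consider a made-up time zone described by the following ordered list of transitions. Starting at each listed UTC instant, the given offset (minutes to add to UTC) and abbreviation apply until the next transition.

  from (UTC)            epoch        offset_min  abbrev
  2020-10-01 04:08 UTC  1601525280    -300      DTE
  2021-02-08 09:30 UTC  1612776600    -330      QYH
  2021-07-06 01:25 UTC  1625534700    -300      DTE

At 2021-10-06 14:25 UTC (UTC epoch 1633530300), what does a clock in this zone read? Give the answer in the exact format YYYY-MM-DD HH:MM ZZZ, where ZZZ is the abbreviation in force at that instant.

Query: 2021-10-06 14:25 UTC
Rule 3/3 (DTE, -05:00): 2021-07-06 01:25 UTC ≤ query < +∞
14·60 + 25 - 300 = 565 min
565 = 0·1440 + 565; 565 = 9·60 + 25 → 09:25, same day
→ 2021-10-06 09:25 DTE

2021-10-06 09:25 DTE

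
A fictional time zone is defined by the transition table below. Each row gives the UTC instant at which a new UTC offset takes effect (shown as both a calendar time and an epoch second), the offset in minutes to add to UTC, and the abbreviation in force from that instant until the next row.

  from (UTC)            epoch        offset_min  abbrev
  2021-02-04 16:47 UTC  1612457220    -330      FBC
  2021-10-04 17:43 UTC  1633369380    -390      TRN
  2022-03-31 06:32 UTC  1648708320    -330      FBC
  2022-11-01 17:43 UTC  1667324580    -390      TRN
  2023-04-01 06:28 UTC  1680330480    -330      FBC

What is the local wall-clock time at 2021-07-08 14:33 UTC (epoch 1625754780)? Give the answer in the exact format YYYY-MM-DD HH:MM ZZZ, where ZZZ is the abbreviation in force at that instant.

Query: 2021-07-08 14:33 UTC
Rule 1/5 (FBC, -05:30): 2021-02-04 16:47 UTC ≤ query < 2021-10-04 17:43 UTC
14·60 + 33 - 330 = 543 min
543 = 0·1440 + 543; 543 = 9·60 + 3 → 09:03, same day
→ 2021-07-08 09:03 FBC

2021-07-08 09:03 FBC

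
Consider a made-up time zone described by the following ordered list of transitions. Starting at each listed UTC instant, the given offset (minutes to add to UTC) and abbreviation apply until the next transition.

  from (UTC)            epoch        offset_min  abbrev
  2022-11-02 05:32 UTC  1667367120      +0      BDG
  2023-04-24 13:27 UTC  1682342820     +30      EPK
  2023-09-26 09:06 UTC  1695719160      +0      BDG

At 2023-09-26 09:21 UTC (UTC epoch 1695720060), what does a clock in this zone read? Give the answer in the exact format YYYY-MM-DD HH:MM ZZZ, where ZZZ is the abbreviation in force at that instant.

2023-09-26 09:21 BDG

Query: 2023-09-26 09:21 UTC
Rule 3/3 (BDG, +00:00): 2023-09-26 09:06 UTC ≤ query < +∞
9·60 + 21 + 0 = 561 min
561 = 0·1440 + 561; 561 = 9·60 + 21 → 09:21, same day
→ 2023-09-26 09:21 BDG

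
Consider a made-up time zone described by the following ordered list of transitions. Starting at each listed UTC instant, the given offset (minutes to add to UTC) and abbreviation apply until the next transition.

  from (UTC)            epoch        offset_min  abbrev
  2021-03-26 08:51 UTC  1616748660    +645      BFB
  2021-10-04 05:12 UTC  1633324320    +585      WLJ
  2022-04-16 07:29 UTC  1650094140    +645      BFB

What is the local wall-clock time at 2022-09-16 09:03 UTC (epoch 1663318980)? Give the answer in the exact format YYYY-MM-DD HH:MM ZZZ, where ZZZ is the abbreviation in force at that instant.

2022-09-16 19:48 BFB

Query: 2022-09-16 09:03 UTC
Rule 3/3 (BFB, +10:45): 2022-04-16 07:29 UTC ≤ query < +∞
9·60 + 3 + 645 = 1188 min
1188 = 0·1440 + 1188; 1188 = 19·60 + 48 → 19:48, same day
→ 2022-09-16 19:48 BFB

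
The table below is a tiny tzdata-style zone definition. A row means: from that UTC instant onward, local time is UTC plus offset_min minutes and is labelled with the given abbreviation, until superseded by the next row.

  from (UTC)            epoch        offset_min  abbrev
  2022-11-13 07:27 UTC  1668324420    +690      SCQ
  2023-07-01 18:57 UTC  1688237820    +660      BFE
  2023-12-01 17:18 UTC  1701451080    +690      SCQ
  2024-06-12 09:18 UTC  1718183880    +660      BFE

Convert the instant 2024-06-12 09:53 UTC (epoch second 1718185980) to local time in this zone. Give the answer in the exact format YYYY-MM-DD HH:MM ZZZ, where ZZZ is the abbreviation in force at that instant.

2024-06-12 20:53 BFE

Query: 2024-06-12 09:53 UTC
Rule 4/4 (BFE, +11:00): 2024-06-12 09:18 UTC ≤ query < +∞
9·60 + 53 + 660 = 1253 min
1253 = 0·1440 + 1253; 1253 = 20·60 + 53 → 20:53, same day
→ 2024-06-12 20:53 BFE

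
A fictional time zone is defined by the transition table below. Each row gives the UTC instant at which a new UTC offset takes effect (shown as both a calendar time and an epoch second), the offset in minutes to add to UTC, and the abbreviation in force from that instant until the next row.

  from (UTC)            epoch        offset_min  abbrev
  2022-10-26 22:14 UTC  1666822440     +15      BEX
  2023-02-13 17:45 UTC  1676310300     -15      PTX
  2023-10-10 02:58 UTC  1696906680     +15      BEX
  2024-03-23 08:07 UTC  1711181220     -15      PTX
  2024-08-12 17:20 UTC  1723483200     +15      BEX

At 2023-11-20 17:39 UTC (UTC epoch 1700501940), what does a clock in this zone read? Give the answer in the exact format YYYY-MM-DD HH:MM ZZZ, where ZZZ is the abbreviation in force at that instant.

Query: 2023-11-20 17:39 UTC
Rule 3/5 (BEX, +00:15): 2023-10-10 02:58 UTC ≤ query < 2024-03-23 08:07 UTC
17·60 + 39 + 15 = 1074 min
1074 = 0·1440 + 1074; 1074 = 17·60 + 54 → 17:54, same day
→ 2023-11-20 17:54 BEX

2023-11-20 17:54 BEX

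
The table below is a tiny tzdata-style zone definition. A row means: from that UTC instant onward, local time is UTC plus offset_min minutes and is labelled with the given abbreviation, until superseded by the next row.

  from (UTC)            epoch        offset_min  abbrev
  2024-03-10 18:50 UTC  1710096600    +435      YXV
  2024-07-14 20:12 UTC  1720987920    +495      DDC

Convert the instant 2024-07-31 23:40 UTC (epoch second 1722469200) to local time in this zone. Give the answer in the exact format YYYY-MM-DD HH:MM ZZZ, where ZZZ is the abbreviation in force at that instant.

Query: 2024-07-31 23:40 UTC
Rule 2/2 (DDC, +08:15): 2024-07-14 20:12 UTC ≤ query < +∞
23·60 + 40 + 495 = 1915 min
1915 = 1·1440 + 475; 475 = 7·60 + 55 → 07:55, 2024-07-31 + 1 day = 2024-08-01
→ 2024-08-01 07:55 DDC

2024-08-01 07:55 DDC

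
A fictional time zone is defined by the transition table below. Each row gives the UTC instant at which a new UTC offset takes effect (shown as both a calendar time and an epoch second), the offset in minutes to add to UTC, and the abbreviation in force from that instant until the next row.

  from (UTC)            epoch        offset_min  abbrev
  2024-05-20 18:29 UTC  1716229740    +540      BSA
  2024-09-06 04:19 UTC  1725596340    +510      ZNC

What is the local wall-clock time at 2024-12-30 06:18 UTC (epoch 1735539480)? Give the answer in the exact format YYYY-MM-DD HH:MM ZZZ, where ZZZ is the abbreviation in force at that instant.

Query: 2024-12-30 06:18 UTC
Rule 2/2 (ZNC, +08:30): 2024-09-06 04:19 UTC ≤ query < +∞
6·60 + 18 + 510 = 888 min
888 = 0·1440 + 888; 888 = 14·60 + 48 → 14:48, same day
→ 2024-12-30 14:48 ZNC

2024-12-30 14:48 ZNC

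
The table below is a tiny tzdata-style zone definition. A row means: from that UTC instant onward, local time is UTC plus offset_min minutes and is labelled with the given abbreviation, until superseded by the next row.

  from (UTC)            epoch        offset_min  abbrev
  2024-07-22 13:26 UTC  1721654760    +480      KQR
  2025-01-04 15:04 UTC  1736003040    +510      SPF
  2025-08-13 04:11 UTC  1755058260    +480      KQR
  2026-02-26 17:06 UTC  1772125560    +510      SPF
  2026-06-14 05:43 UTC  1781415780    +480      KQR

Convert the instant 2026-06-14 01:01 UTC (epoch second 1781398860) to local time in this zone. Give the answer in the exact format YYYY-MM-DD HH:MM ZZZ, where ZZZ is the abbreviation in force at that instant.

2026-06-14 09:31 SPF

Query: 2026-06-14 01:01 UTC
Rule 4/5 (SPF, +08:30): 2026-02-26 17:06 UTC ≤ query < 2026-06-14 05:43 UTC
1·60 + 1 + 510 = 571 min
571 = 0·1440 + 571; 571 = 9·60 + 31 → 09:31, same day
→ 2026-06-14 09:31 SPF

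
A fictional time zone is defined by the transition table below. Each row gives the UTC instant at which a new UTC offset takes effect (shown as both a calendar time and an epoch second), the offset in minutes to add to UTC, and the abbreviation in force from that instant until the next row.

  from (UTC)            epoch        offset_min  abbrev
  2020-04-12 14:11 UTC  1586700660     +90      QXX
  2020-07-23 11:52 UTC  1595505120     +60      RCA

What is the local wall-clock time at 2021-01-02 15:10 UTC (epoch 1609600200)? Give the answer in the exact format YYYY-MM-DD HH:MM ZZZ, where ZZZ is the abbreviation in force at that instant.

Query: 2021-01-02 15:10 UTC
Rule 2/2 (RCA, +01:00): 2020-07-23 11:52 UTC ≤ query < +∞
15·60 + 10 + 60 = 970 min
970 = 0·1440 + 970; 970 = 16·60 + 10 → 16:10, same day
→ 2021-01-02 16:10 RCA

2021-01-02 16:10 RCA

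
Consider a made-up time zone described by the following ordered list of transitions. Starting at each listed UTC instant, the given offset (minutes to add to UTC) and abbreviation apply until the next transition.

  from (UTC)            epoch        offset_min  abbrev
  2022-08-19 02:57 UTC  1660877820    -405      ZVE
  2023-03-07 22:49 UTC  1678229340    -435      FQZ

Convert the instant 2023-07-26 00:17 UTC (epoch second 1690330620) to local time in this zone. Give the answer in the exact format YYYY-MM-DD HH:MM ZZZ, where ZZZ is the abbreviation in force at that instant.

Query: 2023-07-26 00:17 UTC
Rule 2/2 (FQZ, -07:15): 2023-03-07 22:49 UTC ≤ query < +∞
0·60 + 17 - 435 = -418 min
-418 = -1·1440 + 1022; 1022 = 17·60 + 2 → 17:02, 2023-07-26 - 1 day = 2023-07-25
→ 2023-07-25 17:02 FQZ

2023-07-25 17:02 FQZ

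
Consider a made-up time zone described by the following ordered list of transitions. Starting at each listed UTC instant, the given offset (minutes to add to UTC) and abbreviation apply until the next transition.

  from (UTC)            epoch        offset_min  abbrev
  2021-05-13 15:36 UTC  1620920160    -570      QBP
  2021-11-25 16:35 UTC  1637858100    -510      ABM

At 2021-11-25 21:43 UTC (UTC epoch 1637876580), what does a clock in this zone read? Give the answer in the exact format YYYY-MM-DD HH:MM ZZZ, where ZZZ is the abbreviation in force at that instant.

2021-11-25 13:13 ABM

Query: 2021-11-25 21:43 UTC
Rule 2/2 (ABM, -08:30): 2021-11-25 16:35 UTC ≤ query < +∞
21·60 + 43 - 510 = 793 min
793 = 0·1440 + 793; 793 = 13·60 + 13 → 13:13, same day
→ 2021-11-25 13:13 ABM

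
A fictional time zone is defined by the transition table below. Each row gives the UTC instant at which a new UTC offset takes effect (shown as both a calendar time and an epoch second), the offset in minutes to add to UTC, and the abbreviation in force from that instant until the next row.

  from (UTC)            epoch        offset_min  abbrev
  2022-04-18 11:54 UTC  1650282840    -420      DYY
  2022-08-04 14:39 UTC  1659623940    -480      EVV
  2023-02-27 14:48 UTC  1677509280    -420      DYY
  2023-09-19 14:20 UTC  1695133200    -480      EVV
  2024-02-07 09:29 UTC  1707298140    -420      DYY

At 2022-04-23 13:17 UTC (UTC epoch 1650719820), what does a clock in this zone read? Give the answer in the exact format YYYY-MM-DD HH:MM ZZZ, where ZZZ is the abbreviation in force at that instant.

Query: 2022-04-23 13:17 UTC
Rule 1/5 (DYY, -07:00): 2022-04-18 11:54 UTC ≤ query < 2022-08-04 14:39 UTC
13·60 + 17 - 420 = 377 min
377 = 0·1440 + 377; 377 = 6·60 + 17 → 06:17, same day
→ 2022-04-23 06:17 DYY

2022-04-23 06:17 DYY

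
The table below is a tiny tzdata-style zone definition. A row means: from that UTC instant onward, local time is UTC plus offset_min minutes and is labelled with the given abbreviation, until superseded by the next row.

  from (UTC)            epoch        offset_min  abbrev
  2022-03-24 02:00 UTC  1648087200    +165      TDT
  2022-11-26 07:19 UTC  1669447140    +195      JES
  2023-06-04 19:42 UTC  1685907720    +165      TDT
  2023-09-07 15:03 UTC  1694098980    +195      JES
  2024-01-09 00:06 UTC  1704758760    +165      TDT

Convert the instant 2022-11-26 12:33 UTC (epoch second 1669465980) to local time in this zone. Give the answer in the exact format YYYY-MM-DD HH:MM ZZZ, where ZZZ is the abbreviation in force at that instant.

Query: 2022-11-26 12:33 UTC
Rule 2/5 (JES, +03:15): 2022-11-26 07:19 UTC ≤ query < 2023-06-04 19:42 UTC
12·60 + 33 + 195 = 948 min
948 = 0·1440 + 948; 948 = 15·60 + 48 → 15:48, same day
→ 2022-11-26 15:48 JES

2022-11-26 15:48 JES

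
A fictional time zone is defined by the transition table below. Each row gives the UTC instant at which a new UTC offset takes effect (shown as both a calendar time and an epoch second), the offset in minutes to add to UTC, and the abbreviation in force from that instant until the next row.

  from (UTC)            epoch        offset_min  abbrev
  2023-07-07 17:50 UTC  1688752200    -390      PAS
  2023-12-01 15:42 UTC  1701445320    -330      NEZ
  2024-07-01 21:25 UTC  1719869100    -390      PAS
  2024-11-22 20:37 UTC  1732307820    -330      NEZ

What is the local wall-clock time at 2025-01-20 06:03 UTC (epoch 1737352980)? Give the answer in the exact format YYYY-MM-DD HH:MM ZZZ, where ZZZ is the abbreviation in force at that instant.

Query: 2025-01-20 06:03 UTC
Rule 4/4 (NEZ, -05:30): 2024-11-22 20:37 UTC ≤ query < +∞
6·60 + 3 - 330 = 33 min
33 = 0·1440 + 33; 33 = 0·60 + 33 → 00:33, same day
→ 2025-01-20 00:33 NEZ

2025-01-20 00:33 NEZ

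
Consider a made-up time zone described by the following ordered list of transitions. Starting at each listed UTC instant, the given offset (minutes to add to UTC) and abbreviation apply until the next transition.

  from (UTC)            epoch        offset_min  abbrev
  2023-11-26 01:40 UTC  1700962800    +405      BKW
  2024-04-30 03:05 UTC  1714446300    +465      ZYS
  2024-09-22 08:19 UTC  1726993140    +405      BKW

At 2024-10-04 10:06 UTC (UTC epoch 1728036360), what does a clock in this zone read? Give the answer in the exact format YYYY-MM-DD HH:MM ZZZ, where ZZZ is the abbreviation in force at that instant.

2024-10-04 16:51 BKW

Query: 2024-10-04 10:06 UTC
Rule 3/3 (BKW, +06:45): 2024-09-22 08:19 UTC ≤ query < +∞
10·60 + 6 + 405 = 1011 min
1011 = 0·1440 + 1011; 1011 = 16·60 + 51 → 16:51, same day
→ 2024-10-04 16:51 BKW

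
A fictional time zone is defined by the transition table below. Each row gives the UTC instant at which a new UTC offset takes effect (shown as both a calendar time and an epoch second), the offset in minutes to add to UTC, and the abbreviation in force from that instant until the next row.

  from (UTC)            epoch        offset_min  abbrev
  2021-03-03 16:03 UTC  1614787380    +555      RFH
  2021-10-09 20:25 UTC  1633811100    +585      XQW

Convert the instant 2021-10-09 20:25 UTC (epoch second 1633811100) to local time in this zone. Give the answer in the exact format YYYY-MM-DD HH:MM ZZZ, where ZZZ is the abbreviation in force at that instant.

2021-10-10 06:10 XQW

Query: 2021-10-09 20:25 UTC
Rule 2/2 (XQW, +09:45): 2021-10-09 20:25 UTC ≤ query < +∞
20·60 + 25 + 585 = 1810 min
1810 = 1·1440 + 370; 370 = 6·60 + 10 → 06:10, 2021-10-09 + 1 day = 2021-10-10
→ 2021-10-10 06:10 XQW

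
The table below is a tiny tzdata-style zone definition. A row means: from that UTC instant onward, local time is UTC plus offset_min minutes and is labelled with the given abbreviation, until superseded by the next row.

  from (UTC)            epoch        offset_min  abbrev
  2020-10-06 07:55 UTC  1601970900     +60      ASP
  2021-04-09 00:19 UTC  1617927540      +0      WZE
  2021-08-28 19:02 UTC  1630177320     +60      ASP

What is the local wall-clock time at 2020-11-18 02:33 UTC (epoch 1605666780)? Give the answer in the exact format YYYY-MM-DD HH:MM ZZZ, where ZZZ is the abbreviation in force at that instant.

Query: 2020-11-18 02:33 UTC
Rule 1/3 (ASP, +01:00): 2020-10-06 07:55 UTC ≤ query < 2021-04-09 00:19 UTC
2·60 + 33 + 60 = 213 min
213 = 0·1440 + 213; 213 = 3·60 + 33 → 03:33, same day
→ 2020-11-18 03:33 ASP

2020-11-18 03:33 ASP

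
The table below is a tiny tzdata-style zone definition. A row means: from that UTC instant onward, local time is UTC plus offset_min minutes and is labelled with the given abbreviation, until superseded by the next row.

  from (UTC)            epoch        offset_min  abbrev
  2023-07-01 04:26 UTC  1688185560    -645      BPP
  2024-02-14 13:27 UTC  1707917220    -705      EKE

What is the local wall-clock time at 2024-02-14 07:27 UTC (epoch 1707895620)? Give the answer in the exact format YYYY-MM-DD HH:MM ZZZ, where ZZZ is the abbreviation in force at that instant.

2024-02-13 20:42 BPP

Query: 2024-02-14 07:27 UTC
Rule 1/2 (BPP, -10:45): 2023-07-01 04:26 UTC ≤ query < 2024-02-14 13:27 UTC
7·60 + 27 - 645 = -198 min
-198 = -1·1440 + 1242; 1242 = 20·60 + 42 → 20:42, 2024-02-14 - 1 day = 2024-02-13
→ 2024-02-13 20:42 BPP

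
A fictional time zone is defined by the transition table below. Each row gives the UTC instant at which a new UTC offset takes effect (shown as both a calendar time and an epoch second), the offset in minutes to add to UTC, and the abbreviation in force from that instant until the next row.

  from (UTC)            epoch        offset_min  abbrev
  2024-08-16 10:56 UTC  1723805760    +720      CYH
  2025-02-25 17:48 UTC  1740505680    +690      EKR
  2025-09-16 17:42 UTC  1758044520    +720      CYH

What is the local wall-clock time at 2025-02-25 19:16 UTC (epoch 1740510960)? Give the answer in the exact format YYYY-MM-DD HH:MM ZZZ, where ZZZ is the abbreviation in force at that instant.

Query: 2025-02-25 19:16 UTC
Rule 2/3 (EKR, +11:30): 2025-02-25 17:48 UTC ≤ query < 2025-09-16 17:42 UTC
19·60 + 16 + 690 = 1846 min
1846 = 1·1440 + 406; 406 = 6·60 + 46 → 06:46, 2025-02-25 + 1 day = 2025-02-26
→ 2025-02-26 06:46 EKR

2025-02-26 06:46 EKR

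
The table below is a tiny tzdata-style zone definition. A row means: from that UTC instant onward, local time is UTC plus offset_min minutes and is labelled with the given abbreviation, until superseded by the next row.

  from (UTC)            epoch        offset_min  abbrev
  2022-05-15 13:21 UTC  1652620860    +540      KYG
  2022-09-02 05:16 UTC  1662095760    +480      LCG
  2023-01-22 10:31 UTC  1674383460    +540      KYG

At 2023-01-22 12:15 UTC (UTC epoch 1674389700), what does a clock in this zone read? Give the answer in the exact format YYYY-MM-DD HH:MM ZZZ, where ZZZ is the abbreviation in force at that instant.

2023-01-22 21:15 KYG

Query: 2023-01-22 12:15 UTC
Rule 3/3 (KYG, +09:00): 2023-01-22 10:31 UTC ≤ query < +∞
12·60 + 15 + 540 = 1275 min
1275 = 0·1440 + 1275; 1275 = 21·60 + 15 → 21:15, same day
→ 2023-01-22 21:15 KYG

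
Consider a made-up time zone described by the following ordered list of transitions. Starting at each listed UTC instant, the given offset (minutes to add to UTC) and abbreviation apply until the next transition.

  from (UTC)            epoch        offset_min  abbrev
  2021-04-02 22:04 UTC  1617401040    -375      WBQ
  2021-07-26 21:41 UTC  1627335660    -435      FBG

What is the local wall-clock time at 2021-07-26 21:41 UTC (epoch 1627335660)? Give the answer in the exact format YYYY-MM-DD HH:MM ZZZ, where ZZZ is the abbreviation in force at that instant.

2021-07-26 14:26 FBG

Query: 2021-07-26 21:41 UTC
Rule 2/2 (FBG, -07:15): 2021-07-26 21:41 UTC ≤ query < +∞
21·60 + 41 - 435 = 866 min
866 = 0·1440 + 866; 866 = 14·60 + 26 → 14:26, same day
→ 2021-07-26 14:26 FBG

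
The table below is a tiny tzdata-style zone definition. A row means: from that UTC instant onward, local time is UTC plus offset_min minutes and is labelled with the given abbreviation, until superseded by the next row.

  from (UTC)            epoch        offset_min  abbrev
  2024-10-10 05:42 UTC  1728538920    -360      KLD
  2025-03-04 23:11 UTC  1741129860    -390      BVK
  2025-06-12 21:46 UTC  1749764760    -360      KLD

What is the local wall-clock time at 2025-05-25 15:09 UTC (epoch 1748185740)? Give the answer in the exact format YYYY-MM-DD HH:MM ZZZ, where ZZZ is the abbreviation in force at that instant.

2025-05-25 08:39 BVK

Query: 2025-05-25 15:09 UTC
Rule 2/3 (BVK, -06:30): 2025-03-04 23:11 UTC ≤ query < 2025-06-12 21:46 UTC
15·60 + 9 - 390 = 519 min
519 = 0·1440 + 519; 519 = 8·60 + 39 → 08:39, same day
→ 2025-05-25 08:39 BVK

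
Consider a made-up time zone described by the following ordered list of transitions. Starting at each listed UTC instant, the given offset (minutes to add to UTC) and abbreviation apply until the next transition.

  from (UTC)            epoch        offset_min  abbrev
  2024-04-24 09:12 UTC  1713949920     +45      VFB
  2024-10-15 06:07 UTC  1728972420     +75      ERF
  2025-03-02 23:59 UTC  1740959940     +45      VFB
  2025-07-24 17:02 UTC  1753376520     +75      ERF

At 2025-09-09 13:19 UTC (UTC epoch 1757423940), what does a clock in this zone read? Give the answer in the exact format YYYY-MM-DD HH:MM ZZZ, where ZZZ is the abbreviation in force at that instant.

2025-09-09 14:34 ERF

Query: 2025-09-09 13:19 UTC
Rule 4/4 (ERF, +01:15): 2025-07-24 17:02 UTC ≤ query < +∞
13·60 + 19 + 75 = 874 min
874 = 0·1440 + 874; 874 = 14·60 + 34 → 14:34, same day
→ 2025-09-09 14:34 ERF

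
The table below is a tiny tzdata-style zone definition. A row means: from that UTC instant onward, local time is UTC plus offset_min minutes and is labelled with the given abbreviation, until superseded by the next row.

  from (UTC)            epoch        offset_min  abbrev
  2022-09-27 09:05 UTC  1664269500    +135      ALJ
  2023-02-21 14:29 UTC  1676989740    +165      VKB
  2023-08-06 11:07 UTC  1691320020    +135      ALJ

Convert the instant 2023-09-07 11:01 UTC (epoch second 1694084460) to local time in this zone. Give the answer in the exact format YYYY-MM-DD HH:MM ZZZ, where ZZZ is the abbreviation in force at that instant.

Query: 2023-09-07 11:01 UTC
Rule 3/3 (ALJ, +02:15): 2023-08-06 11:07 UTC ≤ query < +∞
11·60 + 1 + 135 = 796 min
796 = 0·1440 + 796; 796 = 13·60 + 16 → 13:16, same day
→ 2023-09-07 13:16 ALJ

2023-09-07 13:16 ALJ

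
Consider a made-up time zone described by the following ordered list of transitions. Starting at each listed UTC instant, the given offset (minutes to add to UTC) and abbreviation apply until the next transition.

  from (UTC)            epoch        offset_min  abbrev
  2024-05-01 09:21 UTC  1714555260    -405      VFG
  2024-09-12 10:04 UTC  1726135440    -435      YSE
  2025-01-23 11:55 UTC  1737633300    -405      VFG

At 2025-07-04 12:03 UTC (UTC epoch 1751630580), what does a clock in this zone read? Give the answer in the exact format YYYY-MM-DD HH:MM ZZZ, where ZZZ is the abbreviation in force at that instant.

Query: 2025-07-04 12:03 UTC
Rule 3/3 (VFG, -06:45): 2025-01-23 11:55 UTC ≤ query < +∞
12·60 + 3 - 405 = 318 min
318 = 0·1440 + 318; 318 = 5·60 + 18 → 05:18, same day
→ 2025-07-04 05:18 VFG

2025-07-04 05:18 VFG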